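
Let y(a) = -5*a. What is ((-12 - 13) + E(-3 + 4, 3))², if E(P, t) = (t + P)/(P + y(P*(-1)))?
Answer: 5329/9 ≈ 592.11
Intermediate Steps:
E(P, t) = (P + t)/(6*P) (E(P, t) = (t + P)/(P - 5*P*(-1)) = (P + t)/(P - (-5)*P) = (P + t)/(P + 5*P) = (P + t)/((6*P)) = (P + t)*(1/(6*P)) = (P + t)/(6*P))
((-12 - 13) + E(-3 + 4, 3))² = ((-12 - 13) + ((-3 + 4) + 3)/(6*(-3 + 4)))² = (-25 + (⅙)*(1 + 3)/1)² = (-25 + (⅙)*1*4)² = (-25 + ⅔)² = (-73/3)² = 5329/9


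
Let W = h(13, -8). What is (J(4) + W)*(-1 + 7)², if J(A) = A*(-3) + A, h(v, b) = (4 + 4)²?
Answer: 2016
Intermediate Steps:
h(v, b) = 64 (h(v, b) = 8² = 64)
W = 64
J(A) = -2*A (J(A) = -3*A + A = -2*A)
(J(4) + W)*(-1 + 7)² = (-2*4 + 64)*(-1 + 7)² = (-8 + 64)*6² = 56*36 = 2016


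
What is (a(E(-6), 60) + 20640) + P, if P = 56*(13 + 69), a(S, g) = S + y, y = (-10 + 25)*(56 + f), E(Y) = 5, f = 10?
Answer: 26227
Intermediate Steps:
y = 990 (y = (-10 + 25)*(56 + 10) = 15*66 = 990)
a(S, g) = 990 + S (a(S, g) = S + 990 = 990 + S)
P = 4592 (P = 56*82 = 4592)
(a(E(-6), 60) + 20640) + P = ((990 + 5) + 20640) + 4592 = (995 + 20640) + 4592 = 21635 + 4592 = 26227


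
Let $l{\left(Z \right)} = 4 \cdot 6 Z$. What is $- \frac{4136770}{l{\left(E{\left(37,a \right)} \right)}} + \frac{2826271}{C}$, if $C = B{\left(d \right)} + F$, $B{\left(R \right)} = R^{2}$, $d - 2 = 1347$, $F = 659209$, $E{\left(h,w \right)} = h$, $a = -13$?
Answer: $- \frac{2563146117263}{550340220} \approx -4657.4$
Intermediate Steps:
$d = 1349$ ($d = 2 + 1347 = 1349$)
$l{\left(Z \right)} = 24 Z$
$C = 2479010$ ($C = 1349^{2} + 659209 = 1819801 + 659209 = 2479010$)
$- \frac{4136770}{l{\left(E{\left(37,a \right)} \right)}} + \frac{2826271}{C} = - \frac{4136770}{24 \cdot 37} + \frac{2826271}{2479010} = - \frac{4136770}{888} + 2826271 \cdot \frac{1}{2479010} = \left(-4136770\right) \frac{1}{888} + \frac{2826271}{2479010} = - \frac{2068385}{444} + \frac{2826271}{2479010} = - \frac{2563146117263}{550340220}$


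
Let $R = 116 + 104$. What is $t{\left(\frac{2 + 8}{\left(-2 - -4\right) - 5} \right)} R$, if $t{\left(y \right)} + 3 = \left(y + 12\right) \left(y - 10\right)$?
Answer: $- \frac{234740}{9} \approx -26082.0$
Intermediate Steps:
$t{\left(y \right)} = -3 + \left(-10 + y\right) \left(12 + y\right)$ ($t{\left(y \right)} = -3 + \left(y + 12\right) \left(y - 10\right) = -3 + \left(12 + y\right) \left(-10 + y\right) = -3 + \left(-10 + y\right) \left(12 + y\right)$)
$R = 220$
$t{\left(\frac{2 + 8}{\left(-2 - -4\right) - 5} \right)} R = \left(-123 + \left(\frac{2 + 8}{\left(-2 - -4\right) - 5}\right)^{2} + 2 \frac{2 + 8}{\left(-2 - -4\right) - 5}\right) 220 = \left(-123 + \left(\frac{10}{\left(-2 + 4\right) - 5}\right)^{2} + 2 \frac{10}{\left(-2 + 4\right) - 5}\right) 220 = \left(-123 + \left(\frac{10}{2 - 5}\right)^{2} + 2 \frac{10}{2 - 5}\right) 220 = \left(-123 + \left(\frac{10}{-3}\right)^{2} + 2 \frac{10}{-3}\right) 220 = \left(-123 + \left(10 \left(- \frac{1}{3}\right)\right)^{2} + 2 \cdot 10 \left(- \frac{1}{3}\right)\right) 220 = \left(-123 + \left(- \frac{10}{3}\right)^{2} + 2 \left(- \frac{10}{3}\right)\right) 220 = \left(-123 + \frac{100}{9} - \frac{20}{3}\right) 220 = \left(- \frac{1067}{9}\right) 220 = - \frac{234740}{9}$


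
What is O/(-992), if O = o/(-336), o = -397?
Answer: -397/333312 ≈ -0.0011911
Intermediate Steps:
O = 397/336 (O = -397/(-336) = -397*(-1/336) = 397/336 ≈ 1.1815)
O/(-992) = (397/336)/(-992) = (397/336)*(-1/992) = -397/333312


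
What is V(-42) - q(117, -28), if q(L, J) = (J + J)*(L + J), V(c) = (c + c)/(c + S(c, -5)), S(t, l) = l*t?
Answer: 9967/2 ≈ 4983.5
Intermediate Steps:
V(c) = -½ (V(c) = (c + c)/(c - 5*c) = (2*c)/((-4*c)) = (2*c)*(-1/(4*c)) = -½)
q(L, J) = 2*J*(J + L) (q(L, J) = (2*J)*(J + L) = 2*J*(J + L))
V(-42) - q(117, -28) = -½ - 2*(-28)*(-28 + 117) = -½ - 2*(-28)*89 = -½ - 1*(-4984) = -½ + 4984 = 9967/2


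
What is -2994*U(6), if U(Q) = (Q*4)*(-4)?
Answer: 287424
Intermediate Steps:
U(Q) = -16*Q (U(Q) = (4*Q)*(-4) = -16*Q)
-2994*U(6) = -(-47904)*6 = -2994*(-96) = 287424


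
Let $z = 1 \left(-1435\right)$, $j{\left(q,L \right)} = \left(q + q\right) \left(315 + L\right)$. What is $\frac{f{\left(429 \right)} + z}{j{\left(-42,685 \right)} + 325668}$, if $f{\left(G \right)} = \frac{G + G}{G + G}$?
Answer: $- \frac{239}{40278} \approx -0.0059338$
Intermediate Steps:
$j{\left(q,L \right)} = 2 q \left(315 + L\right)$
$z = -1435$
$f{\left(G \right)} = 1$ ($f{\left(G \right)} = \frac{2 G}{2 G} = 2 G \frac{1}{2 G} = 1$)
$\frac{f{\left(429 \right)} + z}{j{\left(-42,685 \right)} + 325668} = \frac{1 - 1435}{2 \left(-42\right) \left(315 + 685\right) + 325668} = - \frac{1434}{2 \left(-42\right) 1000 + 325668} = - \frac{1434}{-84000 + 325668} = - \frac{1434}{241668} = \left(-1434\right) \frac{1}{241668} = - \frac{239}{40278}$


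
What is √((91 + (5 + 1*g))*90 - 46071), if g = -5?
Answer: 3*I*√4209 ≈ 194.63*I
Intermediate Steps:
√((91 + (5 + 1*g))*90 - 46071) = √((91 + (5 + 1*(-5)))*90 - 46071) = √((91 + (5 - 5))*90 - 46071) = √((91 + 0)*90 - 46071) = √(91*90 - 46071) = √(8190 - 46071) = √(-37881) = 3*I*√4209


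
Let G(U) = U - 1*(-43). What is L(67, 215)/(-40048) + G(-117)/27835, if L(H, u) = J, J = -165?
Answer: 1629223/1114736080 ≈ 0.0014615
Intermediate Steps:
G(U) = 43 + U (G(U) = U + 43 = 43 + U)
L(H, u) = -165
L(67, 215)/(-40048) + G(-117)/27835 = -165/(-40048) + (43 - 117)/27835 = -165*(-1/40048) - 74*1/27835 = 165/40048 - 74/27835 = 1629223/1114736080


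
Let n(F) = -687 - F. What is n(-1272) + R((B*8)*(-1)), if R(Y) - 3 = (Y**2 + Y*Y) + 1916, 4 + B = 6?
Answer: 3016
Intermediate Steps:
B = 2 (B = -4 + 6 = 2)
R(Y) = 1919 + 2*Y**2 (R(Y) = 3 + ((Y**2 + Y*Y) + 1916) = 3 + ((Y**2 + Y**2) + 1916) = 3 + (2*Y**2 + 1916) = 3 + (1916 + 2*Y**2) = 1919 + 2*Y**2)
n(-1272) + R((B*8)*(-1)) = (-687 - 1*(-1272)) + (1919 + 2*((2*8)*(-1))**2) = (-687 + 1272) + (1919 + 2*(16*(-1))**2) = 585 + (1919 + 2*(-16)**2) = 585 + (1919 + 2*256) = 585 + (1919 + 512) = 585 + 2431 = 3016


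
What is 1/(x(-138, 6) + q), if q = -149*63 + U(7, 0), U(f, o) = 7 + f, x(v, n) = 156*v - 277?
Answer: -1/31178 ≈ -3.2074e-5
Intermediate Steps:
x(v, n) = -277 + 156*v
q = -9373 (q = -149*63 + (7 + 7) = -9387 + 14 = -9373)
1/(x(-138, 6) + q) = 1/((-277 + 156*(-138)) - 9373) = 1/((-277 - 21528) - 9373) = 1/(-21805 - 9373) = 1/(-31178) = -1/31178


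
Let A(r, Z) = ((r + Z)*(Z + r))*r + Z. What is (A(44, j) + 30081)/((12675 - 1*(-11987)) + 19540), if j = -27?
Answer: 21385/22101 ≈ 0.96760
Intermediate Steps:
A(r, Z) = Z + r*(Z + r)² (A(r, Z) = ((Z + r)*(Z + r))*r + Z = (Z + r)²*r + Z = r*(Z + r)² + Z = Z + r*(Z + r)²)
(A(44, j) + 30081)/((12675 - 1*(-11987)) + 19540) = ((-27 + 44*(-27 + 44)²) + 30081)/((12675 - 1*(-11987)) + 19540) = ((-27 + 44*17²) + 30081)/((12675 + 11987) + 19540) = ((-27 + 44*289) + 30081)/(24662 + 19540) = ((-27 + 12716) + 30081)/44202 = (12689 + 30081)*(1/44202) = 42770*(1/44202) = 21385/22101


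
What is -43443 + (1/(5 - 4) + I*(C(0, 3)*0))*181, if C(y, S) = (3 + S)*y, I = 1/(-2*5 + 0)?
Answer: -43262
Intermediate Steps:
I = -⅒ (I = 1/(-10 + 0) = 1/(-10) = -⅒ ≈ -0.10000)
C(y, S) = y*(3 + S)
-43443 + (1/(5 - 4) + I*(C(0, 3)*0))*181 = -43443 + (1/(5 - 4) - 0*(3 + 3)*0/10)*181 = -43443 + (1/1 - 0*6*0/10)*181 = -43443 + (1 - 0*0)*181 = -43443 + (1 - ⅒*0)*181 = -43443 + (1 + 0)*181 = -43443 + 1*181 = -43443 + 181 = -43262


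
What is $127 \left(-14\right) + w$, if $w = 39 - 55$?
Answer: $-1794$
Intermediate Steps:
$w = -16$ ($w = 39 - 55 = -16$)
$127 \left(-14\right) + w = 127 \left(-14\right) - 16 = -1778 - 16 = -1794$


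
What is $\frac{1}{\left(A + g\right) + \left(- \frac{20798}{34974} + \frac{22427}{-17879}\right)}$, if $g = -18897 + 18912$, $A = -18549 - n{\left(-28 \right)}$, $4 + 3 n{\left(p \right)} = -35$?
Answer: $- \frac{312650073}{5791170106703} \approx -5.3987 \cdot 10^{-5}$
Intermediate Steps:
$n{\left(p \right)} = -13$ ($n{\left(p \right)} = - \frac{4}{3} + \frac{1}{3} \left(-35\right) = - \frac{4}{3} - \frac{35}{3} = -13$)
$A = -18536$ ($A = -18549 - -13 = -18549 + 13 = -18536$)
$g = 15$
$\frac{1}{\left(A + g\right) + \left(- \frac{20798}{34974} + \frac{22427}{-17879}\right)} = \frac{1}{\left(-18536 + 15\right) + \left(- \frac{20798}{34974} + \frac{22427}{-17879}\right)} = \frac{1}{-18521 + \left(\left(-20798\right) \frac{1}{34974} + 22427 \left(- \frac{1}{17879}\right)\right)} = \frac{1}{-18521 - \frac{578104670}{312650073}} = \frac{1}{- \frac{5791170106703}{312650073}} = - \frac{312650073}{5791170106703}$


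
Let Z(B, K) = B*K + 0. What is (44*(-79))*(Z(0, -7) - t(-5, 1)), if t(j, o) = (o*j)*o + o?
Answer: -13904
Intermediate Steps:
t(j, o) = o + j*o**2 (t(j, o) = (j*o)*o + o = j*o**2 + o = o + j*o**2)
Z(B, K) = B*K
(44*(-79))*(Z(0, -7) - t(-5, 1)) = (44*(-79))*(0*(-7) - (1 - 5*1)) = -3476*(0 - (1 - 5)) = -3476*(0 - (-4)) = -3476*(0 - 1*(-4)) = -3476*(0 + 4) = -3476*4 = -13904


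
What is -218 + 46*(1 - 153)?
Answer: -7210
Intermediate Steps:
-218 + 46*(1 - 153) = -218 + 46*(-152) = -218 - 6992 = -7210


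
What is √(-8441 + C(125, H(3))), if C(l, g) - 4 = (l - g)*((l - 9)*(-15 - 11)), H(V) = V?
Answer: 3*I*√41821 ≈ 613.51*I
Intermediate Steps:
C(l, g) = 4 + (234 - 26*l)*(l - g) (C(l, g) = 4 + (l - g)*((l - 9)*(-15 - 11)) = 4 + (l - g)*((-9 + l)*(-26)) = 4 + (l - g)*(234 - 26*l) = 4 + (234 - 26*l)*(l - g))
√(-8441 + C(125, H(3))) = √(-8441 + (4 - 234*3 - 26*125² + 234*125 + 26*3*125)) = √(-8441 + (4 - 702 - 26*15625 + 29250 + 9750)) = √(-8441 + (4 - 702 - 406250 + 29250 + 9750)) = √(-8441 - 367948) = √(-376389) = 3*I*√41821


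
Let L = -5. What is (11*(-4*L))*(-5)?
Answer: -1100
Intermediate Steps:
(11*(-4*L))*(-5) = (11*(-4*(-5)))*(-5) = (11*20)*(-5) = 220*(-5) = -1100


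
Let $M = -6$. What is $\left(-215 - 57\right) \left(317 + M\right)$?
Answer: $-84592$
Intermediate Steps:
$\left(-215 - 57\right) \left(317 + M\right) = \left(-215 - 57\right) \left(317 - 6\right) = \left(-272\right) 311 = -84592$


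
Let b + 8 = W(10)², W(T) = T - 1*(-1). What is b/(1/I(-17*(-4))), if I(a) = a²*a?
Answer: 35530816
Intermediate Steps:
W(T) = 1 + T (W(T) = T + 1 = 1 + T)
I(a) = a³
b = 113 (b = -8 + (1 + 10)² = -8 + 11² = -8 + 121 = 113)
b/(1/I(-17*(-4))) = 113/(1/((-17*(-4))³)) = 113/(1/(68³)) = 113/(1/314432) = 113*314432 = 35530816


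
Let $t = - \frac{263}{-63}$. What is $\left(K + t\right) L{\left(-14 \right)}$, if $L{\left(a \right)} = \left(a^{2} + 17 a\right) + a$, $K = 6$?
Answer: $- \frac{5128}{9} \approx -569.78$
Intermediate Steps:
$t = \frac{263}{63}$ ($t = \left(-263\right) \left(- \frac{1}{63}\right) = \frac{263}{63} \approx 4.1746$)
$L{\left(a \right)} = a^{2} + 18 a$
$\left(K + t\right) L{\left(-14 \right)} = \left(6 + \frac{263}{63}\right) \left(- 14 \left(18 - 14\right)\right) = \frac{641 \left(\left(-14\right) 4\right)}{63} = \frac{641}{63} \left(-56\right) = - \frac{5128}{9}$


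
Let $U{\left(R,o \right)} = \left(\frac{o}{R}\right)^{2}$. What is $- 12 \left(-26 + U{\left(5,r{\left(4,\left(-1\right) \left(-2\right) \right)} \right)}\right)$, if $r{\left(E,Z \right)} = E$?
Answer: $\frac{7608}{25} \approx 304.32$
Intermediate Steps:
$U{\left(R,o \right)} = \frac{o^{2}}{R^{2}}$
$- 12 \left(-26 + U{\left(5,r{\left(4,\left(-1\right) \left(-2\right) \right)} \right)}\right) = - 12 \left(-26 + \frac{4^{2}}{25}\right) = - 12 \left(-26 + \frac{1}{25} \cdot 16\right) = - 12 \left(-26 + \frac{16}{25}\right) = \left(-12\right) \left(- \frac{634}{25}\right) = \frac{7608}{25}$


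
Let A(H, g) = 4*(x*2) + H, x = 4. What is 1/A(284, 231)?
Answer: 1/316 ≈ 0.0031646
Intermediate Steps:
A(H, g) = 32 + H (A(H, g) = 4*(4*2) + H = 4*8 + H = 32 + H)
1/A(284, 231) = 1/(32 + 284) = 1/316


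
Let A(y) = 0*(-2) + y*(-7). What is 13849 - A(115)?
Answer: 14654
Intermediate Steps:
A(y) = -7*y (A(y) = 0 - 7*y = -7*y)
13849 - A(115) = 13849 - (-7)*115 = 13849 - 1*(-805) = 13849 + 805 = 14654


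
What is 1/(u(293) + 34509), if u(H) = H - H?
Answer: 1/34509 ≈ 2.8978e-5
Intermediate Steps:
u(H) = 0
1/(u(293) + 34509) = 1/(0 + 34509) = 1/34509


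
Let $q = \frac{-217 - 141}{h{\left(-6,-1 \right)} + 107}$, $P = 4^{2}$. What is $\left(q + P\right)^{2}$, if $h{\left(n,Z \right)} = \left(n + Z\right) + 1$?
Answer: $\frac{1582564}{10201} \approx 155.14$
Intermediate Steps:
$h{\left(n,Z \right)} = 1 + Z + n$ ($h{\left(n,Z \right)} = \left(Z + n\right) + 1 = 1 + Z + n$)
$P = 16$
$q = - \frac{358}{101}$ ($q = \frac{-217 - 141}{\left(1 - 1 - 6\right) + 107} = - \frac{358}{-6 + 107} = - \frac{358}{101} \approx -3.5446$)
$\left(q + P\right)^{2} = \left(- \frac{358}{101} + 16\right)^{2} = \left(\frac{1258}{101}\right)^{2} = \frac{1582564}{10201}$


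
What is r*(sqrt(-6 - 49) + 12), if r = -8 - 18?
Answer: -312 - 26*I*sqrt(55) ≈ -312.0 - 192.82*I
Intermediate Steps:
r = -26
r*(sqrt(-6 - 49) + 12) = -26*(sqrt(-6 - 49) + 12) = -26*(sqrt(-55) + 12) = -26*(I*sqrt(55) + 12) = -26*(12 + I*sqrt(55)) = -312 - 26*I*sqrt(55)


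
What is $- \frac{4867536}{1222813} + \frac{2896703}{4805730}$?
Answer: $- \frac{19849937695741}{5876509118490} \approx -3.3778$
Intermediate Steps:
$- \frac{4867536}{1222813} + \frac{2896703}{4805730} = - \frac{19849937695741}{5876509118490}$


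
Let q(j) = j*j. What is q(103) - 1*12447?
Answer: -1838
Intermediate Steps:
q(j) = j**2
q(103) - 1*12447 = 103**2 - 1*12447 = 10609 - 12447 = -1838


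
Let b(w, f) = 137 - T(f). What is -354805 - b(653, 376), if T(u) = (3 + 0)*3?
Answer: -354933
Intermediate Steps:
T(u) = 9 (T(u) = 3*3 = 9)
b(w, f) = 128 (b(w, f) = 137 - 1*9 = 137 - 9 = 128)
-354805 - b(653, 376) = -354805 - 1*128 = -354805 - 128 = -354933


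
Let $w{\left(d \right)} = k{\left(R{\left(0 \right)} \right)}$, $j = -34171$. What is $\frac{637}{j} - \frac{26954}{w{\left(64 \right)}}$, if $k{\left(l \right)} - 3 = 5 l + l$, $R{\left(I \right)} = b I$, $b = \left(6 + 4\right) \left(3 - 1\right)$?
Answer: $- \frac{921047045}{102513} \approx -8984.7$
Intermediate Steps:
$b = 20$ ($b = 10 \cdot 2 = 20$)
$R{\left(I \right)} = 20 I$
$k{\left(l \right)} = 3 + 6 l$ ($k{\left(l \right)} = 3 + \left(5 l + l\right) = 3 + 6 l$)
$w{\left(d \right)} = 3$ ($w{\left(d \right)} = 3 + 6 \cdot 20 \cdot 0 = 3 + 6 \cdot 0 = 3 + 0 = 3$)
$\frac{637}{j} - \frac{26954}{w{\left(64 \right)}} = \frac{637}{-34171} - \frac{26954}{3} = 637 \left(- \frac{1}{34171}\right) - \frac{26954}{3} = - \frac{637}{34171} - \frac{26954}{3} = - \frac{921047045}{102513}$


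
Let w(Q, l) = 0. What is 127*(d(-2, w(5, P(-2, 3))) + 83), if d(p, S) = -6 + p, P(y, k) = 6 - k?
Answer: 9525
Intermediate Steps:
127*(d(-2, w(5, P(-2, 3))) + 83) = 127*((-6 - 2) + 83) = 127*(-8 + 83) = 127*75 = 9525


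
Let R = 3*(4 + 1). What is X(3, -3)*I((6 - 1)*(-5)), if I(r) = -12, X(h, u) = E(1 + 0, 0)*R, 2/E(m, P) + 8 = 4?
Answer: 90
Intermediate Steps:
E(m, P) = -½ (E(m, P) = 2/(-8 + 4) = 2/(-4) = 2*(-¼) = -½)
R = 15 (R = 3*5 = 15)
X(h, u) = -15/2 (X(h, u) = -½*15 = -15/2)
X(3, -3)*I((6 - 1)*(-5)) = -15/2*(-12) = 90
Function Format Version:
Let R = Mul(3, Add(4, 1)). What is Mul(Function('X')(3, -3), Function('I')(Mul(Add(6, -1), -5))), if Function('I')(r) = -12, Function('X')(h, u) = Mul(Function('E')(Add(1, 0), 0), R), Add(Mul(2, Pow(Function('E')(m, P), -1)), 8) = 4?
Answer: 90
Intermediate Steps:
Function('E')(m, P) = Rational(-1, 2) (Function('E')(m, P) = Mul(2, Pow(Add(-8, 4), -1)) = Mul(2, Pow(-4, -1)) = Mul(2, Rational(-1, 4)) = Rational(-1, 2))
R = 15 (R = Mul(3, 5) = 15)
Function('X')(h, u) = Rational(-15, 2) (Function('X')(h, u) = Mul(Rational(-1, 2), 15) = Rational(-15, 2))
Mul(Function('X')(3, -3), Function('I')(Mul(Add(6, -1), -5))) = Mul(Rational(-15, 2), -12) = 90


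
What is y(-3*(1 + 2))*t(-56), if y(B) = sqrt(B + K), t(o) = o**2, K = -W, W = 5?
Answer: 3136*I*sqrt(14) ≈ 11734.0*I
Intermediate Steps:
K = -5 (K = -1*5 = -5)
y(B) = sqrt(-5 + B) (y(B) = sqrt(B - 5) = sqrt(-5 + B))
y(-3*(1 + 2))*t(-56) = sqrt(-5 - 3*(1 + 2))*(-56)**2 = sqrt(-5 - 3*3)*3136 = sqrt(-5 - 9)*3136 = sqrt(-14)*3136 = (I*sqrt(14))*3136 = 3136*I*sqrt(14)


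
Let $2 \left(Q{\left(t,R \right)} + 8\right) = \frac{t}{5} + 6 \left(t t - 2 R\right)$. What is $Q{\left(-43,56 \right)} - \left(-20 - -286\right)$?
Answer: $\frac{49327}{10} \approx 4932.7$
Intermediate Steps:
$Q{\left(t,R \right)} = -8 - 6 R + 3 t^{2} + \frac{t}{10}$ ($Q{\left(t,R \right)} = -8 + \frac{\frac{t}{5} + 6 \left(t t - 2 R\right)}{2} = -8 + \frac{t \frac{1}{5} + 6 \left(t^{2} - 2 R\right)}{2} = -8 + \frac{\frac{t}{5} - \left(- 6 t^{2} + 12 R\right)}{2} = -8 + \frac{- 12 R + 6 t^{2} + \frac{t}{5}}{2} = -8 + \left(- 6 R + 3 t^{2} + \frac{t}{10}\right) = -8 - 6 R + 3 t^{2} + \frac{t}{10}$)
$Q{\left(-43,56 \right)} - \left(-20 - -286\right) = \left(-8 - 336 + 3 \left(-43\right)^{2} + \frac{1}{10} \left(-43\right)\right) - \left(-20 - -286\right) = \left(-8 - 336 + 3 \cdot 1849 - \frac{43}{10}\right) - \left(-20 + 286\right) = \left(-8 - 336 + 5547 - \frac{43}{10}\right) - 266 = \frac{51987}{10} - 266 = \frac{49327}{10}$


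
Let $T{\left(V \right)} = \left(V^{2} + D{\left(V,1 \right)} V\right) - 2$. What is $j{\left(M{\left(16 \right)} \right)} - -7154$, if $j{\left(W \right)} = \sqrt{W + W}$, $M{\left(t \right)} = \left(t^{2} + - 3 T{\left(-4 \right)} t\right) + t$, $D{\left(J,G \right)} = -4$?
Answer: $7154 + 4 i \sqrt{146} \approx 7154.0 + 48.332 i$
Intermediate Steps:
$T{\left(V \right)} = -2 + V^{2} - 4 V$ ($T{\left(V \right)} = \left(V^{2} - 4 V\right) - 2 = -2 + V^{2} - 4 V$)
$M{\left(t \right)} = t^{2} - 89 t$ ($M{\left(t \right)} = \left(t^{2} + - 3 \left(-2 + \left(-4\right)^{2} - -16\right) t\right) + t = \left(t^{2} + - 3 \left(-2 + 16 + 16\right) t\right) + t = \left(t^{2} + \left(-3\right) 30 t\right) + t = \left(t^{2} - 90 t\right) + t = t^{2} - 89 t$)
$j{\left(W \right)} = \sqrt{2} \sqrt{W}$ ($j{\left(W \right)} = \sqrt{2 W} = \sqrt{2} \sqrt{W}$)
$j{\left(M{\left(16 \right)} \right)} - -7154 = \sqrt{2} \sqrt{16 \left(-89 + 16\right)} - -7154 = \sqrt{2} \sqrt{16 \left(-73\right)} + 7154 = \sqrt{2} \sqrt{-1168} + 7154 = \sqrt{2} \cdot 4 i \sqrt{73} + 7154 = 4 i \sqrt{146} + 7154 = 7154 + 4 i \sqrt{146}$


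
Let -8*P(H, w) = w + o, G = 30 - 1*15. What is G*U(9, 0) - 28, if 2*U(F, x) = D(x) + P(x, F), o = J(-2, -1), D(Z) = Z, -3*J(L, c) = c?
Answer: -147/4 ≈ -36.750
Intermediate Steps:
J(L, c) = -c/3
o = ⅓ (o = -⅓*(-1) = ⅓ ≈ 0.33333)
G = 15 (G = 30 - 15 = 15)
P(H, w) = -1/24 - w/8 (P(H, w) = -(w + ⅓)/8 = -(⅓ + w)/8 = -1/24 - w/8)
U(F, x) = -1/48 + x/2 - F/16 (U(F, x) = (x + (-1/24 - F/8))/2 = (-1/24 + x - F/8)/2 = -1/48 + x/2 - F/16)
G*U(9, 0) - 28 = 15*(-1/48 + (½)*0 - 1/16*9) - 28 = 15*(-1/48 + 0 - 9/16) - 28 = 15*(-7/12) - 28 = -35/4 - 28 = -147/4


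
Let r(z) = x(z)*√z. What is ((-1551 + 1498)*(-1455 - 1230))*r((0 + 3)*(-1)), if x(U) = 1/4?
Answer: 142305*I*√3/4 ≈ 61620.0*I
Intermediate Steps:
x(U) = ¼
r(z) = √z/4
((-1551 + 1498)*(-1455 - 1230))*r((0 + 3)*(-1)) = ((-1551 + 1498)*(-1455 - 1230))*(√((0 + 3)*(-1))/4) = (-53*(-2685))*(√(3*(-1))/4) = 142305*(√(-3)/4) = 142305*((I*√3)/4) = 142305*(I*√3/4) = 142305*I*√3/4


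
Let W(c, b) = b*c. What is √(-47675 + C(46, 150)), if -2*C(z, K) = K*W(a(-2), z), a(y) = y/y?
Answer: 5*I*√2045 ≈ 226.11*I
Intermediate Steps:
a(y) = 1
C(z, K) = -K*z/2 (C(z, K) = -K*z*1/2 = -K*z/2)
√(-47675 + C(46, 150)) = √(-47675 - ½*150*46) = √(-47675 - 3450) = √(-51125) = 5*I*√2045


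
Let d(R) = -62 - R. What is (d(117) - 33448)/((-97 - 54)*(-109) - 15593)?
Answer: -33627/866 ≈ -38.830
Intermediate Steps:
(d(117) - 33448)/((-97 - 54)*(-109) - 15593) = ((-62 - 1*117) - 33448)/((-97 - 54)*(-109) - 15593) = ((-62 - 117) - 33448)/(-151*(-109) - 15593) = (-179 - 33448)/(16459 - 15593) = -33627/866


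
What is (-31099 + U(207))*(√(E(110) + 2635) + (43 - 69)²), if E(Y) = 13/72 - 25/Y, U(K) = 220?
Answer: -20874204 - 10293*√45911426/44 ≈ -2.2459e+7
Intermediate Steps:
E(Y) = 13/72 - 25/Y (E(Y) = 13*(1/72) - 25/Y = 13/72 - 25/Y)
(-31099 + U(207))*(√(E(110) + 2635) + (43 - 69)²) = (-31099 + 220)*(√((13/72 - 25/110) + 2635) + (43 - 69)²) = -30879*(√((13/72 - 25*1/110) + 2635) + (-26)²) = -30879*(√((13/72 - 5/22) + 2635) + 676) = -30879*(√(-37/792 + 2635) + 676) = -30879*(√(2086883/792) + 676) = -30879*(√45911426/132 + 676) = -30879*(676 + √45911426/132) = -20874204 - 10293*√45911426/44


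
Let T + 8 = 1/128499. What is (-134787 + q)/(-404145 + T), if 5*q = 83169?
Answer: 37956420117/129833140865 ≈ 0.29235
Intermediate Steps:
q = 83169/5 (q = (1/5)*83169 = 83169/5 ≈ 16634.)
T = -1027991/128499 (T = -8 + 1/128499 = -1027991/128499 ≈ -8.0000)
(-134787 + q)/(-404145 + T) = (-134787 + 83169/5)/(-404145 - 1027991/128499) = -590766/(5*(-51933256346/128499)) = -590766/5*(-128499/51933256346) = 37956420117/129833140865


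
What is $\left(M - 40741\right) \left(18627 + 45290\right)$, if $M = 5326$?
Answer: $-2263620555$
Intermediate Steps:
$\left(M - 40741\right) \left(18627 + 45290\right) = \left(5326 - 40741\right) \left(18627 + 45290\right) = \left(-35415\right) 63917 = -2263620555$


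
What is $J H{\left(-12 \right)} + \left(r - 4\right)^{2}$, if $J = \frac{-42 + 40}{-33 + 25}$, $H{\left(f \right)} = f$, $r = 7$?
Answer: $6$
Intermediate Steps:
$J = \frac{1}{4}$ ($J = - \frac{2}{-8} = \left(-2\right) \left(- \frac{1}{8}\right) = \frac{1}{4} \approx 0.25$)
$J H{\left(-12 \right)} + \left(r - 4\right)^{2} = \frac{1}{4} \left(-12\right) + \left(7 - 4\right)^{2} = -3 + 3^{2} = -3 + 9 = 6$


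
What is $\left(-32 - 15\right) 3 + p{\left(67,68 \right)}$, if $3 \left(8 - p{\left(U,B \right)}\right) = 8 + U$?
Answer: $-158$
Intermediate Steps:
$p{\left(U,B \right)} = \frac{16}{3} - \frac{U}{3}$ ($p{\left(U,B \right)} = 8 - \frac{8 + U}{3} = 8 - \left(\frac{8}{3} + \frac{U}{3}\right) = \frac{16}{3} - \frac{U}{3}$)
$\left(-32 - 15\right) 3 + p{\left(67,68 \right)} = \left(-32 - 15\right) 3 + \left(\frac{16}{3} - \frac{67}{3}\right) = \left(-47\right) 3 + \left(\frac{16}{3} - \frac{67}{3}\right) = -141 - 17 = -158$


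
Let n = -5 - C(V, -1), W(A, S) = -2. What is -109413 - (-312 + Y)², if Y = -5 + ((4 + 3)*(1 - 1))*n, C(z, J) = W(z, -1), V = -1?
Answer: -209902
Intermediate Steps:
C(z, J) = -2
n = -3 (n = -5 - 1*(-2) = -5 + 2 = -3)
Y = -5 (Y = -5 + ((4 + 3)*(1 - 1))*(-3) = -5 + (7*0)*(-3) = -5 + 0*(-3) = -5 + 0 = -5)
-109413 - (-312 + Y)² = -109413 - (-312 - 5)² = -109413 - 1*(-317)² = -109413 - 1*100489 = -109413 - 100489 = -209902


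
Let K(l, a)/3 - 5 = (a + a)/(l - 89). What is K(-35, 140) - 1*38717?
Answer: -1199972/31 ≈ -38709.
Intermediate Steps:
K(l, a) = 15 + 6*a/(-89 + l) (K(l, a) = 15 + 3*((a + a)/(l - 89)) = 15 + 3*((2*a)/(-89 + l)) = 15 + 3*(2*a/(-89 + l)) = 15 + 6*a/(-89 + l))
K(-35, 140) - 1*38717 = 3*(-445 + 2*140 + 5*(-35))/(-89 - 35) - 1*38717 = 3*(-445 + 280 - 175)/(-124) - 38717 = 3*(-1/124)*(-340) - 38717 = 255/31 - 38717 = -1199972/31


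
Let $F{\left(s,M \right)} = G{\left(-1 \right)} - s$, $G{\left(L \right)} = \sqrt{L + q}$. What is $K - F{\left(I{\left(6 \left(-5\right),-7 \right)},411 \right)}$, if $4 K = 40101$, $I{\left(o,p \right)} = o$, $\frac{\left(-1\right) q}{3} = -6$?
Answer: $\frac{39981}{4} - \sqrt{17} \approx 9991.1$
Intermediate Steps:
$q = 18$ ($q = \left(-3\right) \left(-6\right) = 18$)
$G{\left(L \right)} = \sqrt{18 + L}$ ($G{\left(L \right)} = \sqrt{L + 18} = \sqrt{18 + L}$)
$K = \frac{40101}{4}$ ($K = \frac{1}{4} \cdot 40101 = \frac{40101}{4} \approx 10025.0$)
$F{\left(s,M \right)} = \sqrt{17} - s$ ($F{\left(s,M \right)} = \sqrt{18 - 1} - s = \sqrt{17} - s$)
$K - F{\left(I{\left(6 \left(-5\right),-7 \right)},411 \right)} = \frac{40101}{4} - \left(\sqrt{17} - 6 \left(-5\right)\right) = \frac{40101}{4} - \left(\sqrt{17} - -30\right) = \frac{40101}{4} - \left(\sqrt{17} + 30\right) = \frac{40101}{4} - \left(30 + \sqrt{17}\right) = \frac{39981}{4} - \sqrt{17}$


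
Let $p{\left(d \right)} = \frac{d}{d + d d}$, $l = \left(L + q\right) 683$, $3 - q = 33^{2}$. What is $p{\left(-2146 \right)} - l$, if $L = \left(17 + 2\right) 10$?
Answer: $\frac{1312671359}{2145} \approx 6.1197 \cdot 10^{5}$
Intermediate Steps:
$L = 190$ ($L = 19 \cdot 10 = 190$)
$q = -1086$ ($q = 3 - 33^{2} = 3 - 1089 = -1086$)
$l = -611968$ ($l = \left(190 - 1086\right) 683 = \left(-896\right) 683 = -611968$)
$p{\left(d \right)} = \frac{d}{d + d^{2}}$
$p{\left(-2146 \right)} - l = \frac{1}{1 - 2146} - -611968 = \frac{1}{-2145} + 611968 = - \frac{1}{2145} + 611968 = \frac{1312671359}{2145}$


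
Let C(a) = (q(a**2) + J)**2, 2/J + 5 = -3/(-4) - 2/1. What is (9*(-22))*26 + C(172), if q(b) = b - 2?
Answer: 546919152264/625 ≈ 8.7507e+8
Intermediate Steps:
q(b) = -2 + b
J = -8/25 (J = 2/(-5 + (-3/(-4) - 2/1)) = 2/(-5 + (-3*(-1/4) - 2*1)) = 2/(-5 + (3/4 - 2)) = 2/(-5 - 5/4) = 2/(-25/4) = 2*(-4/25) = -8/25 ≈ -0.32000)
C(a) = (-58/25 + a**2)**2 (C(a) = ((-2 + a**2) - 8/25)**2 = (-58/25 + a**2)**2)
(9*(-22))*26 + C(172) = (9*(-22))*26 + (-58 + 25*172**2)**2/625 = -198*26 + (-58 + 25*29584)**2/625 = -5148 + (-58 + 739600)**2/625 = -5148 + (1/625)*739542**2 = -5148 + (1/625)*546922369764 = -5148 + 546922369764/625 = 546919152264/625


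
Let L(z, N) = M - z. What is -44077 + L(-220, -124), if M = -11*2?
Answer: -43879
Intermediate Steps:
M = -22
L(z, N) = -22 - z
-44077 + L(-220, -124) = -44077 + (-22 - 1*(-220)) = -44077 + (-22 + 220) = -44077 + 198 = -43879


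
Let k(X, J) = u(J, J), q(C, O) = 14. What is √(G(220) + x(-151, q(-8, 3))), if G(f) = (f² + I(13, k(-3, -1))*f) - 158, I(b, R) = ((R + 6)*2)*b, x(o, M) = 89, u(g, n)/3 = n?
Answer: √65491 ≈ 255.91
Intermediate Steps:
u(g, n) = 3*n
k(X, J) = 3*J
I(b, R) = b*(12 + 2*R) (I(b, R) = ((6 + R)*2)*b = (12 + 2*R)*b = b*(12 + 2*R))
G(f) = -158 + f² + 78*f (G(f) = (f² + (2*13*(6 + 3*(-1)))*f) - 158 = (f² + (2*13*(6 - 3))*f) - 158 = (f² + (2*13*3)*f) - 158 = (f² + 78*f) - 158 = -158 + f² + 78*f)
√(G(220) + x(-151, q(-8, 3))) = √((-158 + 220² + 78*220) + 89) = √((-158 + 48400 + 17160) + 89) = √(65402 + 89) = √65491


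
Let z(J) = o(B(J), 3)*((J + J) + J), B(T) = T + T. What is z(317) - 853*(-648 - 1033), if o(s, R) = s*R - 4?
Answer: 3238891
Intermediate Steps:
B(T) = 2*T
o(s, R) = -4 + R*s (o(s, R) = R*s - 4 = -4 + R*s)
z(J) = 3*J*(-4 + 6*J) (z(J) = (-4 + 3*(2*J))*((J + J) + J) = (-4 + 6*J)*(2*J + J) = (-4 + 6*J)*(3*J) = 3*J*(-4 + 6*J))
z(317) - 853*(-648 - 1033) = 6*317*(-2 + 3*317) - 853*(-648 - 1033) = 6*317*(-2 + 951) - 853*(-1681) = 6*317*949 - 1*(-1433893) = 1804998 + 1433893 = 3238891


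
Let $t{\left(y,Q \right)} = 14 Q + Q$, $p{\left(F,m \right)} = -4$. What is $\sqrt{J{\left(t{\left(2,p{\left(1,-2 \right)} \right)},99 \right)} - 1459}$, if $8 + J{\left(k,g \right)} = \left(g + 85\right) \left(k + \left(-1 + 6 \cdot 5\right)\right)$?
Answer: $i \sqrt{7171} \approx 84.682 i$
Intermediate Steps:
$t{\left(y,Q \right)} = 15 Q$
$J{\left(k,g \right)} = -8 + \left(29 + k\right) \left(85 + g\right)$ ($J{\left(k,g \right)} = -8 + \left(g + 85\right) \left(k + \left(-1 + 6 \cdot 5\right)\right) = -8 + \left(85 + g\right) \left(k + \left(-1 + 30\right)\right) = -8 + \left(85 + g\right) \left(k + 29\right) = -8 + \left(85 + g\right) \left(29 + k\right) = -8 + \left(29 + k\right) \left(85 + g\right)$)
$\sqrt{J{\left(t{\left(2,p{\left(1,-2 \right)} \right)},99 \right)} - 1459} = \sqrt{\left(2457 + 29 \cdot 99 + 85 \cdot 15 \left(-4\right) + 99 \cdot 15 \left(-4\right)\right) - 1459} = \sqrt{\left(2457 + 2871 + 85 \left(-60\right) + 99 \left(-60\right)\right) - 1459} = \sqrt{\left(2457 + 2871 - 5100 - 5940\right) - 1459} = \sqrt{-5712 - 1459} = \sqrt{-7171} = i \sqrt{7171}$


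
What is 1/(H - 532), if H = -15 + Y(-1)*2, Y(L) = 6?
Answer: -1/535 ≈ -0.0018692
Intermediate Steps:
H = -3 (H = -15 + 6*2 = -15 + 12 = -3)
1/(H - 532) = 1/(-3 - 532) = 1/(-535) = -1/535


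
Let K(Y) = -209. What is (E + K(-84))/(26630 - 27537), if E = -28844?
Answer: 29053/907 ≈ 32.032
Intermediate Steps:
(E + K(-84))/(26630 - 27537) = (-28844 - 209)/(26630 - 27537) = -29053/(-907) = -29053*(-1/907) = 29053/907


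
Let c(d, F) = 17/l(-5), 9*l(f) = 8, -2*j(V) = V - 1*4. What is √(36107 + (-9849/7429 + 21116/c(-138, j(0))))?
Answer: √18482482970438/22287 ≈ 192.90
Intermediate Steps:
j(V) = 2 - V/2 (j(V) = -(V - 1*4)/2 = -(V - 4)/2 = -(-4 + V)/2 = 2 - V/2)
l(f) = 8/9 (l(f) = (⅑)*8 = 8/9)
c(d, F) = 153/8 (c(d, F) = 17/(8/9) = 17*(9/8) = 153/8)
√(36107 + (-9849/7429 + 21116/c(-138, j(0)))) = √(36107 + (-9849/7429 + 21116/(153/8))) = √(36107 + (-9849*1/7429 + 21116*(8/153))) = √(36107 + (-9849/7429 + 168928/153)) = √(36107 + 73732895/66861) = √(2487883022/66861) = √18482482970438/22287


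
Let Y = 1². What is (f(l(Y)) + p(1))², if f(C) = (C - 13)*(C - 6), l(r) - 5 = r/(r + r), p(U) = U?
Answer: 361/16 ≈ 22.563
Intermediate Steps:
Y = 1
l(r) = 11/2 (l(r) = 5 + r/(r + r) = 5 + r/((2*r)) = 5 + (1/(2*r))*r = 5 + ½ = 11/2)
f(C) = (-13 + C)*(-6 + C)
(f(l(Y)) + p(1))² = ((78 + (11/2)² - 19*11/2) + 1)² = ((78 + 121/4 - 209/2) + 1)² = (15/4 + 1)² = (19/4)² = 361/16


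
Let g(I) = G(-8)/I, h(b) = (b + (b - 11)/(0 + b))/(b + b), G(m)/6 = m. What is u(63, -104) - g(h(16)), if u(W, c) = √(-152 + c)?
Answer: 8192/87 + 16*I ≈ 94.161 + 16.0*I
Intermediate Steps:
G(m) = 6*m
h(b) = (b + (-11 + b)/b)/(2*b) (h(b) = (b + (-11 + b)/b)/((2*b)) = (b + (-11 + b)/b)*(1/(2*b)) = (b + (-11 + b)/b)/(2*b))
g(I) = -48/I (g(I) = (6*(-8))/I = -48/I)
u(63, -104) - g(h(16)) = √(-152 - 104) - (-48)/((½)*(-11 + 16 + 16²)/16²) = √(-256) - (-48)/((½)*(1/256)*(-11 + 16 + 256)) = 16*I - (-48)/((½)*(1/256)*261) = 16*I - (-48)/261/512 = 16*I - (-48)*512/261 = 16*I - 1*(-8192/87) = 16*I + 8192/87 = 8192/87 + 16*I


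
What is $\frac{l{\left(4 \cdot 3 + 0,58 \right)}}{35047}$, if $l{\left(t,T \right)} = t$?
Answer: $\frac{12}{35047} \approx 0.0003424$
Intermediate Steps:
$\frac{l{\left(4 \cdot 3 + 0,58 \right)}}{35047} = \frac{4 \cdot 3 + 0}{35047} = \left(12 + 0\right) \frac{1}{35047} = 12 \cdot \frac{1}{35047} = \frac{12}{35047}$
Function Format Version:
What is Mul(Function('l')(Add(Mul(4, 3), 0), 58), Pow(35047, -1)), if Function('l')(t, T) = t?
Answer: Rational(12, 35047) ≈ 0.00034240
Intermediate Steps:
Mul(Function('l')(Add(Mul(4, 3), 0), 58), Pow(35047, -1)) = Mul(Add(Mul(4, 3), 0), Pow(35047, -1)) = Mul(Add(12, 0), Rational(1, 35047)) = Mul(12, Rational(1, 35047)) = Rational(12, 35047)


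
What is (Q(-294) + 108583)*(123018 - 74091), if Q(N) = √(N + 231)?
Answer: 5312640441 + 146781*I*√7 ≈ 5.3126e+9 + 3.8835e+5*I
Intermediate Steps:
Q(N) = √(231 + N)
(Q(-294) + 108583)*(123018 - 74091) = (√(231 - 294) + 108583)*(123018 - 74091) = (√(-63) + 108583)*48927 = (3*I*√7 + 108583)*48927 = (108583 + 3*I*√7)*48927 = 5312640441 + 146781*I*√7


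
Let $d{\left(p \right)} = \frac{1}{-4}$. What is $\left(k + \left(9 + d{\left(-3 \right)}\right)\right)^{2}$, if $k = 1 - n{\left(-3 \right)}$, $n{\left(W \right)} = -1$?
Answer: $\frac{1849}{16} \approx 115.56$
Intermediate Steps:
$d{\left(p \right)} = - \frac{1}{4}$
$k = 2$ ($k = 1 - -1 = 1 + 1 = 2$)
$\left(k + \left(9 + d{\left(-3 \right)}\right)\right)^{2} = \left(2 + \left(9 - \frac{1}{4}\right)\right)^{2} = \left(2 + \frac{35}{4}\right)^{2} = \left(\frac{43}{4}\right)^{2} = \frac{1849}{16}$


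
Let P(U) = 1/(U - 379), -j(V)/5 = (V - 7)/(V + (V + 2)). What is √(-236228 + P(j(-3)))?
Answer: I*√16092087762/261 ≈ 486.03*I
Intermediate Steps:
j(V) = -5*(-7 + V)/(2 + 2*V) (j(V) = -5*(V - 7)/(V + (V + 2)) = -5*(-7 + V)/(V + (2 + V)) = -5*(-7 + V)/(2 + 2*V))
P(U) = 1/(-379 + U)
√(-236228 + P(j(-3))) = √(-236228 + 1/(-379 + 5*(7 - 1*(-3))/(2*(1 - 3)))) = √(-236228 + 1/(-379 + (5/2)*(7 + 3)/(-2))) = √(-236228 + 1/(-379 + (5/2)*(-½)*10)) = √(-236228 + 1/(-379 - 25/2)) = √(-236228 + 1/(-783/2)) = √(-236228 - 2/783) = √(-184966526/783) = I*√16092087762/261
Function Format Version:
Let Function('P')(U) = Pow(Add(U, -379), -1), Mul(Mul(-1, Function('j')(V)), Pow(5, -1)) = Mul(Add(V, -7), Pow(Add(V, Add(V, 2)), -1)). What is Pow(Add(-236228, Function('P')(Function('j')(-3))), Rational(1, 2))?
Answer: Mul(Rational(1, 261), I, Pow(16092087762, Rational(1, 2))) ≈ Mul(486.03, I)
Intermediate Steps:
Function('j')(V) = Mul(-5, Pow(Add(2, Mul(2, V)), -1), Add(-7, V)) (Function('j')(V) = Mul(-5, Mul(Add(V, -7), Pow(Add(V, Add(V, 2)), -1))) = Mul(-5, Mul(Add(-7, V), Pow(Add(V, Add(2, V)), -1))) = Mul(-5, Mul(Add(-7, V), Pow(Add(2, Mul(2, V)), -1))) = Mul(-5, Mul(Pow(Add(2, Mul(2, V)), -1), Add(-7, V))) = Mul(-5, Pow(Add(2, Mul(2, V)), -1), Add(-7, V)))
Function('P')(U) = Pow(Add(-379, U), -1)
Pow(Add(-236228, Function('P')(Function('j')(-3))), Rational(1, 2)) = Pow(Add(-236228, Pow(Add(-379, Mul(Rational(5, 2), Pow(Add(1, -3), -1), Add(7, Mul(-1, -3)))), -1)), Rational(1, 2)) = Pow(Add(-236228, Pow(Add(-379, Mul(Rational(5, 2), Pow(-2, -1), Add(7, 3))), -1)), Rational(1, 2)) = Pow(Add(-236228, Pow(Add(-379, Mul(Rational(5, 2), Rational(-1, 2), 10)), -1)), Rational(1, 2)) = Pow(Add(-236228, Pow(Add(-379, Rational(-25, 2)), -1)), Rational(1, 2)) = Pow(Add(-236228, Pow(Rational(-783, 2), -1)), Rational(1, 2)) = Pow(Add(-236228, Rational(-2, 783)), Rational(1, 2)) = Pow(Rational(-184966526, 783), Rational(1, 2)) = Mul(Rational(1, 261), I, Pow(16092087762, Rational(1, 2)))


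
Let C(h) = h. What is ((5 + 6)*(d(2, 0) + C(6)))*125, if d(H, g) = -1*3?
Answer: 4125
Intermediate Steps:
d(H, g) = -3
((5 + 6)*(d(2, 0) + C(6)))*125 = ((5 + 6)*(-3 + 6))*125 = (11*3)*125 = 33*125 = 4125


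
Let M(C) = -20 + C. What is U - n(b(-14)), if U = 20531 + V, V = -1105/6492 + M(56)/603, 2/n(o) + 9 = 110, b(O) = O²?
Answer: 901949109589/43931364 ≈ 20531.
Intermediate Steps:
n(o) = 2/101 (n(o) = 2/(-9 + 110) = 2/101)
V = -48067/434964 (V = -1105/6492 + (-20 + 56)/603 = -1105*1/6492 + 36*(1/603) = -1105/6492 + 4/67 = -48067/434964 ≈ -0.11051)
U = 8930197817/434964 (U = 20531 - 48067/434964 = 8930197817/434964 ≈ 20531.)
U - n(b(-14)) = 8930197817/434964 - 1*2/101 = 8930197817/434964 - 2/101 = 901949109589/43931364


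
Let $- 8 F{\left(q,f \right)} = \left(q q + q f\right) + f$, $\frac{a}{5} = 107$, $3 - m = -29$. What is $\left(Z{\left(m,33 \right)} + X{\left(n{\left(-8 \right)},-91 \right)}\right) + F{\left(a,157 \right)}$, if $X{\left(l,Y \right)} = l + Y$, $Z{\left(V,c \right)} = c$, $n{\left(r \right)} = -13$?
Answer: $- \frac{370945}{8} \approx -46368.0$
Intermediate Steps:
$m = 32$ ($m = 3 - -29 = 3 + 29 = 32$)
$a = 535$ ($a = 5 \cdot 107 = 535$)
$X{\left(l,Y \right)} = Y + l$
$F{\left(q,f \right)} = - \frac{f}{8} - \frac{q^{2}}{8} - \frac{f q}{8}$ ($F{\left(q,f \right)} = - \frac{\left(q q + q f\right) + f}{8} = - \frac{\left(q^{2} + f q\right) + f}{8} = - \frac{f + q^{2} + f q}{8} = - \frac{f}{8} - \frac{q^{2}}{8} - \frac{f q}{8}$)
$\left(Z{\left(m,33 \right)} + X{\left(n{\left(-8 \right)},-91 \right)}\right) + F{\left(a,157 \right)} = \left(33 - 104\right) - \left(\frac{157}{8} + \frac{83995}{8} + \frac{286225}{8}\right) = \left(33 - 104\right) - \frac{370377}{8} = -71 - \frac{370377}{8} = - \frac{370945}{8}$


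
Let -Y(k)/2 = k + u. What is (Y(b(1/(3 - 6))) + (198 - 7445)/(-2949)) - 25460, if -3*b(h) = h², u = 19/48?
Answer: -5405501461/212328 ≈ -25458.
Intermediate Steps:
u = 19/48 (u = 19*(1/48) = 19/48 ≈ 0.39583)
b(h) = -h²/3
Y(k) = -19/24 - 2*k (Y(k) = -2*(k + 19/48) = -2*(19/48 + k) = -19/24 - 2*k)
(Y(b(1/(3 - 6))) + (198 - 7445)/(-2949)) - 25460 = ((-19/24 - (-2)*(1/(3 - 6))²/3) + (198 - 7445)/(-2949)) - 25460 = ((-19/24 - (-2)*(1/(-3))²/3) - 7247*(-1/2949)) - 25460 = ((-19/24 - (-2)*(-⅓)²/3) + 7247/2949) - 25460 = ((-19/24 - (-2)/(3*9)) + 7247/2949) - 25460 = ((-19/24 - 2*(-1/27)) + 7247/2949) - 25460 = ((-19/24 + 2/27) + 7247/2949) - 25460 = (-155/216 + 7247/2949) - 25460 = 369419/212328 - 25460 = -5405501461/212328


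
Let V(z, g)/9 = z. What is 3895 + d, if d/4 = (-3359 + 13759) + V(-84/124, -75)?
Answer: 1409589/31 ≈ 45471.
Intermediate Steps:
V(z, g) = 9*z
d = 1288844/31 (d = 4*((-3359 + 13759) + 9*(-84/124)) = 4*(10400 + 9*(-84*1/124)) = 4*(10400 + 9*(-21/31)) = 4*(10400 - 189/31) = 4*(322211/31) = 1288844/31 ≈ 41576.)
3895 + d = 3895 + 1288844/31 = 1409589/31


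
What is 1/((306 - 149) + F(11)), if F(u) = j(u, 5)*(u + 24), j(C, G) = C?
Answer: 1/542 ≈ 0.0018450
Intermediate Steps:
F(u) = u*(24 + u) (F(u) = u*(u + 24) = u*(24 + u))
1/((306 - 149) + F(11)) = 1/((306 - 149) + 11*(24 + 11)) = 1/(157 + 11*35) = 1/(157 + 385) = 1/542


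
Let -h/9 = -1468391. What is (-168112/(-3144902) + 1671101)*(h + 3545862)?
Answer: 44044291886459040267/1572451 ≈ 2.8010e+13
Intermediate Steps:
h = 13215519 (h = -9*(-1468391) = 13215519)
(-168112/(-3144902) + 1671101)*(h + 3545862) = (-168112/(-3144902) + 1671101)*(13215519 + 3545862) = (-168112*(-1/3144902) + 1671101)*16761381 = (84056/1572451 + 1671101)*16761381 = (2627724522607/1572451)*16761381 = 44044291886459040267/1572451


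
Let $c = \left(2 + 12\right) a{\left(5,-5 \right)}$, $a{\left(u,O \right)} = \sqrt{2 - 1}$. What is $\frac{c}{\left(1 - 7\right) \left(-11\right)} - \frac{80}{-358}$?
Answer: $\frac{2573}{5907} \approx 0.43559$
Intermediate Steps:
$a{\left(u,O \right)} = 1$ ($a{\left(u,O \right)} = \sqrt{1} = 1$)
$c = 14$ ($c = \left(2 + 12\right) 1 = 14 \cdot 1 = 14$)
$\frac{c}{\left(1 - 7\right) \left(-11\right)} - \frac{80}{-358} = \frac{14}{\left(1 - 7\right) \left(-11\right)} - \frac{80}{-358} = \frac{14}{\left(-6\right) \left(-11\right)} - - \frac{40}{179} = \frac{14}{66} + \frac{40}{179} = 14 \cdot \frac{1}{66} + \frac{40}{179} = \frac{7}{33} + \frac{40}{179} = \frac{2573}{5907}$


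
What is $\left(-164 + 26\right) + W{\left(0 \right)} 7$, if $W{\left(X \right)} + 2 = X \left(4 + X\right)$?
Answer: $-152$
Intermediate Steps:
$W{\left(X \right)} = -2 + X \left(4 + X\right)$
$\left(-164 + 26\right) + W{\left(0 \right)} 7 = \left(-164 + 26\right) + \left(-2 + 0^{2} + 4 \cdot 0\right) 7 = -138 + \left(-2 + 0 + 0\right) 7 = -138 - 14 = -152$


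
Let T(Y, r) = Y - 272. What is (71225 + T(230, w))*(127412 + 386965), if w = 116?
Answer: 36614897991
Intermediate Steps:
T(Y, r) = -272 + Y
(71225 + T(230, w))*(127412 + 386965) = (71225 + (-272 + 230))*(127412 + 386965) = (71225 - 42)*514377 = 71183*514377 = 36614897991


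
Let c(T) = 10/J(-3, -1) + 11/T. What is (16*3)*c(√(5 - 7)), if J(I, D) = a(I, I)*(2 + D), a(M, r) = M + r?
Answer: -80 - 264*I*√2 ≈ -80.0 - 373.35*I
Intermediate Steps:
J(I, D) = 2*I*(2 + D) (J(I, D) = (I + I)*(2 + D) = (2*I)*(2 + D) = 2*I*(2 + D))
c(T) = -5/3 + 11/T (c(T) = 10/((2*(-3)*(2 - 1))) + 11/T = 10/((2*(-3)*1)) + 11/T = 10/(-6) + 11/T = 10*(-⅙) + 11/T = -5/3 + 11/T)
(16*3)*c(√(5 - 7)) = (16*3)*(-5/3 + 11/(√(5 - 7))) = 48*(-5/3 + 11/(√(-2))) = 48*(-5/3 + 11/((I*√2))) = 48*(-5/3 + 11*(-I*√2/2)) = 48*(-5/3 - 11*I*√2/2) = -80 - 264*I*√2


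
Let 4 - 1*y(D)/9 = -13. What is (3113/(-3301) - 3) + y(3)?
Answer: 492037/3301 ≈ 149.06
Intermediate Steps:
y(D) = 153 (y(D) = 36 - 9*(-13) = 36 + 117 = 153)
(3113/(-3301) - 3) + y(3) = (3113/(-3301) - 3) + 153 = (3113*(-1/3301) - 3) + 153 = (-3113/3301 - 3) + 153 = -13016/3301 + 153 = 492037/3301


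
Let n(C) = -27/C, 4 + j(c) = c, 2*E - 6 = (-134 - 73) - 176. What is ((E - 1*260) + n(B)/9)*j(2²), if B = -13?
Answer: 0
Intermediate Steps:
E = -377/2 (E = 3 + ((-134 - 73) - 176)/2 = 3 + (-207 - 176)/2 = 3 + (½)*(-383) = 3 - 383/2 = -377/2 ≈ -188.50)
j(c) = -4 + c
((E - 1*260) + n(B)/9)*j(2²) = ((-377/2 - 1*260) - 27/(-13)/9)*(-4 + 2²) = ((-377/2 - 260) - 27*(-1/13)*(⅑))*(-4 + 4) = (-897/2 + (27/13)*(⅑))*0 = (-897/2 + 3/13)*0 = -11655/26*0 = 0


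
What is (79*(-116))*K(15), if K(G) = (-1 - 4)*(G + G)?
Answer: 1374600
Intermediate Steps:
K(G) = -10*G
(79*(-116))*K(15) = (79*(-116))*(-10*15) = -9164*(-150) = 1374600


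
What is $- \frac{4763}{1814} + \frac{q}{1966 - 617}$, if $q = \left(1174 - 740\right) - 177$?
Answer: $- \frac{5959089}{2447086} \approx -2.4352$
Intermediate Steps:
$q = 257$ ($q = 434 - 177 = 257$)
$- \frac{4763}{1814} + \frac{q}{1966 - 617} = - \frac{4763}{1814} + \frac{257}{1966 - 617} = \left(-4763\right) \frac{1}{1814} + \frac{257}{1349} = - \frac{4763}{1814} + 257 \cdot \frac{1}{1349} = - \frac{4763}{1814} + \frac{257}{1349} = - \frac{5959089}{2447086}$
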